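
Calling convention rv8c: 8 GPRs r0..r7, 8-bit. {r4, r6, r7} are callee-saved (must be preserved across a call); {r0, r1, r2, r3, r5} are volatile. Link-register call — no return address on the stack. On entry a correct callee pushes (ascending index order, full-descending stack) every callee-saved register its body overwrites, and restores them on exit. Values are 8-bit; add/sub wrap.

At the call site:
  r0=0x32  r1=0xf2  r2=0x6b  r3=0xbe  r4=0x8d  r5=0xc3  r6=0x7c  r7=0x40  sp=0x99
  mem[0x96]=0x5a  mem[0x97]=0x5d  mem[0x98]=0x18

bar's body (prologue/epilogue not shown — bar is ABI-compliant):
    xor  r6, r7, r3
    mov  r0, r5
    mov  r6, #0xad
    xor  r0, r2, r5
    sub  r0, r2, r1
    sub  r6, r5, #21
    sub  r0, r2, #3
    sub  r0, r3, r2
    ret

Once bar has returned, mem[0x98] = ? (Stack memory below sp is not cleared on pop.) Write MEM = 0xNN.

prologue: push r6 → mem[0x98]=0x7c, sp=0x98
body[0] xor  r6, r7, r3 → r6=0xfe
body[1] mov  r0, r5 → r0=0xc3
body[2] mov  r6, #0xad → r6=0xad
body[3] xor  r0, r2, r5 → r0=0xa8
body[4] sub  r0, r2, r1 → r0=0x79
body[5] sub  r6, r5, #21 → r6=0xae
body[6] sub  r0, r2, #3 → r0=0x68
body[7] sub  r0, r3, r2 → r0=0x53
epilogue: pop r6=0x7c, sp=0x99
prologue pushed ['r6'] at ['0x98']

MEM = 0x7c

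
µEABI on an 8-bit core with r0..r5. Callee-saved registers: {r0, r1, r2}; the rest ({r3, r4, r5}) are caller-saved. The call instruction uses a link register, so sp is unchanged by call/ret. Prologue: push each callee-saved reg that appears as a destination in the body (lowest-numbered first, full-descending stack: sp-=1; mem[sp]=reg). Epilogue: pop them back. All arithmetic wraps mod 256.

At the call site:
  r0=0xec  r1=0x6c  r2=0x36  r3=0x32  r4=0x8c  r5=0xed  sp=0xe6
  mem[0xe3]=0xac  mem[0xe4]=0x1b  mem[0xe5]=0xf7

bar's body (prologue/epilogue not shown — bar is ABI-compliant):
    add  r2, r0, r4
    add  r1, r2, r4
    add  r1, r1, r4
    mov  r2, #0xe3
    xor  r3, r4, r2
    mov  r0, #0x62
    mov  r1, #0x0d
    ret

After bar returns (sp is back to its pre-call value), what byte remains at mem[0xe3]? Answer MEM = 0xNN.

MEM = 0x36

prologue: push r0 → mem[0xe5]=0xec, sp=0xe5
prologue: push r1 → mem[0xe4]=0x6c, sp=0xe4
prologue: push r2 → mem[0xe3]=0x36, sp=0xe3
body[0] add  r2, r0, r4 → r2=0x78
body[1] add  r1, r2, r4 → r1=0x04
body[2] add  r1, r1, r4 → r1=0x90
body[3] mov  r2, #0xe3 → r2=0xe3
body[4] xor  r3, r4, r2 → r3=0x6f
body[5] mov  r0, #0x62 → r0=0x62
body[6] mov  r1, #0x0d → r1=0x0d
epilogue: pop r2=0x36, sp=0xe4
epilogue: pop r1=0x6c, sp=0xe5
epilogue: pop r0=0xec, sp=0xe6
prologue pushed ['r0', 'r1', 'r2'] at ['0xe5', '0xe4', '0xe3']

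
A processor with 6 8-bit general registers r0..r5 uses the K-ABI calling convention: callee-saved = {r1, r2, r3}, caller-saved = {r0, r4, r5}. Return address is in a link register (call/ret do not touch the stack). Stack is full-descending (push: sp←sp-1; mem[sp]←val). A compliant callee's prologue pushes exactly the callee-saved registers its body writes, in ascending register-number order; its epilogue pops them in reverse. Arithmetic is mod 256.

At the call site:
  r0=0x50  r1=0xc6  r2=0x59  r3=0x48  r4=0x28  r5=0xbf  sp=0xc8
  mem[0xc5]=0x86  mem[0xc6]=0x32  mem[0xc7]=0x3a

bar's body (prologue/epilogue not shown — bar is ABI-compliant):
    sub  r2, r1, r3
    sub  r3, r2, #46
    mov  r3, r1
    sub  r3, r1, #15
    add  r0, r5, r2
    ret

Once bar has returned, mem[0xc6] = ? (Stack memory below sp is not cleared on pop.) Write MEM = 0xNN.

MEM = 0x48

prologue: push r2 -> mem[0xc7]=0x59, sp=0xc7
prologue: push r3 -> mem[0xc6]=0x48, sp=0xc6
body[0] sub  r2, r1, r3 -> r2=0x7e
body[1] sub  r3, r2, #46 -> r3=0x50
body[2] mov  r3, r1 -> r3=0xc6
body[3] sub  r3, r1, #15 -> r3=0xb7
body[4] add  r0, r5, r2 -> r0=0x3d
epilogue: pop r3=0x48, sp=0xc7
epilogue: pop r2=0x59, sp=0xc8
prologue pushed ['r2', 'r3'] at ['0xc7', '0xc6']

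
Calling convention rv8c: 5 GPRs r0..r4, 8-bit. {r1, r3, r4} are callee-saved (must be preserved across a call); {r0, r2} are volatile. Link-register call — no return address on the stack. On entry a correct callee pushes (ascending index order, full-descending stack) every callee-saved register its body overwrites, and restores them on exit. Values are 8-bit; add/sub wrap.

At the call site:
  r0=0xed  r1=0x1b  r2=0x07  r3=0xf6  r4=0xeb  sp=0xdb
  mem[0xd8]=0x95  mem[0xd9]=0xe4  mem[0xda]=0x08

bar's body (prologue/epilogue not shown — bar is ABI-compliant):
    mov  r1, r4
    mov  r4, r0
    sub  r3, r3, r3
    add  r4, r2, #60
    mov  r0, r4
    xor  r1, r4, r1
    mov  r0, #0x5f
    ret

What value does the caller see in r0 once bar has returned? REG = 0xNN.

prologue: push r1 -> mem[0xda]=0x1b, sp=0xda
prologue: push r3 -> mem[0xd9]=0xf6, sp=0xd9
prologue: push r4 -> mem[0xd8]=0xeb, sp=0xd8
body[0] mov  r1, r4 -> r1=0xeb
body[1] mov  r4, r0 -> r4=0xed
body[2] sub  r3, r3, r3 -> r3=0x00
body[3] add  r4, r2, #60 -> r4=0x43
body[4] mov  r0, r4 -> r0=0x43
body[5] xor  r1, r4, r1 -> r1=0xa8
body[6] mov  r0, #0x5f -> r0=0x5f
epilogue: pop r4=0xeb, sp=0xd9
epilogue: pop r3=0xf6, sp=0xda
epilogue: pop r1=0x1b, sp=0xdb
r0 is caller-saved -> body value

REG = 0x5f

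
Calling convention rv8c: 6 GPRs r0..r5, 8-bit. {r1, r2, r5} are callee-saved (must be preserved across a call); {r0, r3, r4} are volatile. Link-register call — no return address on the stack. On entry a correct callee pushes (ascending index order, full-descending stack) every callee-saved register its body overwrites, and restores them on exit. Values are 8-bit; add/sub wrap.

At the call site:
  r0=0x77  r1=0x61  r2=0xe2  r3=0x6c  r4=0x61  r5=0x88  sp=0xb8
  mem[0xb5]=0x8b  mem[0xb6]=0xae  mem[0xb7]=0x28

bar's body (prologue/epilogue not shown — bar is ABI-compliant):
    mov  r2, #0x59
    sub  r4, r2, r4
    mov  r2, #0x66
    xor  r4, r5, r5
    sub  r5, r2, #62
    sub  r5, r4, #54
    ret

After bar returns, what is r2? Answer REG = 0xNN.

REG = 0xe2

prologue: push r2 -> mem[0xb7]=0xe2, sp=0xb7
prologue: push r5 -> mem[0xb6]=0x88, sp=0xb6
body[0] mov  r2, #0x59 -> r2=0x59
body[1] sub  r4, r2, r4 -> r4=0xf8
body[2] mov  r2, #0x66 -> r2=0x66
body[3] xor  r4, r5, r5 -> r4=0x00
body[4] sub  r5, r2, #62 -> r5=0x28
body[5] sub  r5, r4, #54 -> r5=0xca
epilogue: pop r5=0x88, sp=0xb7
epilogue: pop r2=0xe2, sp=0xb8
r2 is callee-saved -> restored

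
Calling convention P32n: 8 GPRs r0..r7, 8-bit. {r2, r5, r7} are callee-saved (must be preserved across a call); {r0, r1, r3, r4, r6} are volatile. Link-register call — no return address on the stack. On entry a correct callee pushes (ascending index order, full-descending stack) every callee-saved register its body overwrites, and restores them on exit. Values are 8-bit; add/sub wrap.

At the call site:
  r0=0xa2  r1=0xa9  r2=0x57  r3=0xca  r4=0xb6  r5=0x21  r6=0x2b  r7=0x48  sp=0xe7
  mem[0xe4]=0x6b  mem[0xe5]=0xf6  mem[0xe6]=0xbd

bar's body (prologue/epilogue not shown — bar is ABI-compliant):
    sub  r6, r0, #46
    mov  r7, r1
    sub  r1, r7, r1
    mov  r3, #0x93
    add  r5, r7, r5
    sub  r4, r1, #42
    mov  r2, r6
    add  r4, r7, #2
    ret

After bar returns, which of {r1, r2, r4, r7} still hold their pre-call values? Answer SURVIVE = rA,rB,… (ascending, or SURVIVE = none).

prologue: push r2 -> mem[0xe6]=0x57, sp=0xe6
prologue: push r5 -> mem[0xe5]=0x21, sp=0xe5
prologue: push r7 -> mem[0xe4]=0x48, sp=0xe4
body[0] sub  r6, r0, #46 -> r6=0x74
body[1] mov  r7, r1 -> r7=0xa9
body[2] sub  r1, r7, r1 -> r1=0x00
body[3] mov  r3, #0x93 -> r3=0x93
body[4] add  r5, r7, r5 -> r5=0xca
body[5] sub  r4, r1, #42 -> r4=0xd6
body[6] mov  r2, r6 -> r2=0x74
body[7] add  r4, r7, #2 -> r4=0xab
epilogue: pop r7=0x48, sp=0xe5
epilogue: pop r5=0x21, sp=0xe6
epilogue: pop r2=0x57, sp=0xe7
r1: caller-saved, written=True
r2: callee-saved, written=True
r4: caller-saved, written=True
r7: callee-saved, written=True

SURVIVE = r2,r7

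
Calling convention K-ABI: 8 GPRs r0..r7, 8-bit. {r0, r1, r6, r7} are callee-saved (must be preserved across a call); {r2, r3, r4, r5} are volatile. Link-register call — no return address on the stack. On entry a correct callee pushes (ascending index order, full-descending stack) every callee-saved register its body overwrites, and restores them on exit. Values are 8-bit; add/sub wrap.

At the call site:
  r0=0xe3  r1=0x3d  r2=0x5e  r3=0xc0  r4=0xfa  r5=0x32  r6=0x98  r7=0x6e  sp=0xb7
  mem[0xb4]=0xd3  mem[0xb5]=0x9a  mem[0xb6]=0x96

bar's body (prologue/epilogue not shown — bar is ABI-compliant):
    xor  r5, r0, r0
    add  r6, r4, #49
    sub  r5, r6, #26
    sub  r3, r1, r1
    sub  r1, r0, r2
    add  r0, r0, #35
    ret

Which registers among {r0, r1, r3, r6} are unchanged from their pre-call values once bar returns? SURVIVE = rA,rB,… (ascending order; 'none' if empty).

SURVIVE = r0,r1,r6

prologue: push r0 -> mem[0xb6]=0xe3, sp=0xb6
prologue: push r1 -> mem[0xb5]=0x3d, sp=0xb5
prologue: push r6 -> mem[0xb4]=0x98, sp=0xb4
body[0] xor  r5, r0, r0 -> r5=0x00
body[1] add  r6, r4, #49 -> r6=0x2b
body[2] sub  r5, r6, #26 -> r5=0x11
body[3] sub  r3, r1, r1 -> r3=0x00
body[4] sub  r1, r0, r2 -> r1=0x85
body[5] add  r0, r0, #35 -> r0=0x06
epilogue: pop r6=0x98, sp=0xb5
epilogue: pop r1=0x3d, sp=0xb6
epilogue: pop r0=0xe3, sp=0xb7
r0: callee-saved, written=True
r1: callee-saved, written=True
r3: caller-saved, written=True
r6: callee-saved, written=True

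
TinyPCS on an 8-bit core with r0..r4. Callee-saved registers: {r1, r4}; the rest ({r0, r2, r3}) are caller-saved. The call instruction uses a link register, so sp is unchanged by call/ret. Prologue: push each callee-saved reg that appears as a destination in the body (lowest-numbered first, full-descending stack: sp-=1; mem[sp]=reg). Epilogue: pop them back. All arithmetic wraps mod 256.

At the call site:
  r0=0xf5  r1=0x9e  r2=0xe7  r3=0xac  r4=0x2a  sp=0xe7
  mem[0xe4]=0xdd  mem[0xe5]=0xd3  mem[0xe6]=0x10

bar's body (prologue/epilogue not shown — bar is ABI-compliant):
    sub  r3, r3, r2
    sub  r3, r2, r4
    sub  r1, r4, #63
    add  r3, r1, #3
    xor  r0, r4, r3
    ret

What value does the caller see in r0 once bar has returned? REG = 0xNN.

REG = 0xc4

prologue: push r1 → mem[0xe6]=0x9e, sp=0xe6
body[0] sub  r3, r3, r2 → r3=0xc5
body[1] sub  r3, r2, r4 → r3=0xbd
body[2] sub  r1, r4, #63 → r1=0xeb
body[3] add  r3, r1, #3 → r3=0xee
body[4] xor  r0, r4, r3 → r0=0xc4
epilogue: pop r1=0x9e, sp=0xe7
r0 is caller-saved → body value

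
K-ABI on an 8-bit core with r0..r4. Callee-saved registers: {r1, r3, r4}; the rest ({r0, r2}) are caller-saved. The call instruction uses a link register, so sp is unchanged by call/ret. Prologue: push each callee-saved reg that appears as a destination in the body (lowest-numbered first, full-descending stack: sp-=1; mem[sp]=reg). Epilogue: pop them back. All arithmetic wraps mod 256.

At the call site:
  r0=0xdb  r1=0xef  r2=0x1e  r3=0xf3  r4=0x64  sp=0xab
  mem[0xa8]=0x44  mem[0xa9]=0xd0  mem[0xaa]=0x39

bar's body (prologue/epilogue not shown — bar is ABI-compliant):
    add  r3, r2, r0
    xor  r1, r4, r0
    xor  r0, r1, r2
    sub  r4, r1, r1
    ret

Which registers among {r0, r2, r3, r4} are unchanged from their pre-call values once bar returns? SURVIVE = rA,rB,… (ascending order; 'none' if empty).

prologue: push r1 -> mem[0xaa]=0xef, sp=0xaa
prologue: push r3 -> mem[0xa9]=0xf3, sp=0xa9
prologue: push r4 -> mem[0xa8]=0x64, sp=0xa8
body[0] add  r3, r2, r0 -> r3=0xf9
body[1] xor  r1, r4, r0 -> r1=0xbf
body[2] xor  r0, r1, r2 -> r0=0xa1
body[3] sub  r4, r1, r1 -> r4=0x00
epilogue: pop r4=0x64, sp=0xa9
epilogue: pop r3=0xf3, sp=0xaa
epilogue: pop r1=0xef, sp=0xab
r0: caller-saved, written=True
r2: caller-saved, written=False
r3: callee-saved, written=True
r4: callee-saved, written=True

SURVIVE = r2,r3,r4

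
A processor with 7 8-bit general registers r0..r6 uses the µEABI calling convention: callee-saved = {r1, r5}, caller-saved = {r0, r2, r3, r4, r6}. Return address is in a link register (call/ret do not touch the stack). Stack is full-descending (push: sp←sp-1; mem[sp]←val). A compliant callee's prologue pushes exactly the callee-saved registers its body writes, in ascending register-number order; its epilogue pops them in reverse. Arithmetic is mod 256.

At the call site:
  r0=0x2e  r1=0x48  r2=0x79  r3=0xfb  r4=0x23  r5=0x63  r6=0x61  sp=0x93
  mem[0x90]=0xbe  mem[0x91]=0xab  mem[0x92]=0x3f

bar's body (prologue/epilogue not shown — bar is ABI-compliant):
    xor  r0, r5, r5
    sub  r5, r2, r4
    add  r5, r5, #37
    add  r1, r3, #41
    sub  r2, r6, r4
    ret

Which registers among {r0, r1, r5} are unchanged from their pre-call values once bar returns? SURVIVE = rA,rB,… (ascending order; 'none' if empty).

prologue: push r1 -> mem[0x92]=0x48, sp=0x92
prologue: push r5 -> mem[0x91]=0x63, sp=0x91
body[0] xor  r0, r5, r5 -> r0=0x00
body[1] sub  r5, r2, r4 -> r5=0x56
body[2] add  r5, r5, #37 -> r5=0x7b
body[3] add  r1, r3, #41 -> r1=0x24
body[4] sub  r2, r6, r4 -> r2=0x3e
epilogue: pop r5=0x63, sp=0x92
epilogue: pop r1=0x48, sp=0x93
r0: caller-saved, written=True
r1: callee-saved, written=True
r5: callee-saved, written=True

SURVIVE = r1,r5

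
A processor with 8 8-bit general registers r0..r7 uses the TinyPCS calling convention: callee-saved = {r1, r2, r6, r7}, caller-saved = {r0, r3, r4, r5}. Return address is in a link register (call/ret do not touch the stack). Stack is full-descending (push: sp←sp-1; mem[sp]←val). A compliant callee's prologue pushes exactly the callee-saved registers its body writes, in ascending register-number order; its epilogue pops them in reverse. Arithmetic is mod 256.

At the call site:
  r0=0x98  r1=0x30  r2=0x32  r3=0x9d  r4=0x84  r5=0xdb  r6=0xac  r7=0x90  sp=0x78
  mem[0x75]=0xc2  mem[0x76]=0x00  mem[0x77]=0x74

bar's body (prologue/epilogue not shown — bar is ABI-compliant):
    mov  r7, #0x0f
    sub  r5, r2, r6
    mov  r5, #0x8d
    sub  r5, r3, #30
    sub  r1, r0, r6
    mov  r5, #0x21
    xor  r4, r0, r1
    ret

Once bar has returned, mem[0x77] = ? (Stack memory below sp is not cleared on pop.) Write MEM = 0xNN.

MEM = 0x30

prologue: push r1 -> mem[0x77]=0x30, sp=0x77
prologue: push r7 -> mem[0x76]=0x90, sp=0x76
body[0] mov  r7, #0x0f -> r7=0x0f
body[1] sub  r5, r2, r6 -> r5=0x86
body[2] mov  r5, #0x8d -> r5=0x8d
body[3] sub  r5, r3, #30 -> r5=0x7f
body[4] sub  r1, r0, r6 -> r1=0xec
body[5] mov  r5, #0x21 -> r5=0x21
body[6] xor  r4, r0, r1 -> r4=0x74
epilogue: pop r7=0x90, sp=0x77
epilogue: pop r1=0x30, sp=0x78
prologue pushed ['r1', 'r7'] at ['0x77', '0x76']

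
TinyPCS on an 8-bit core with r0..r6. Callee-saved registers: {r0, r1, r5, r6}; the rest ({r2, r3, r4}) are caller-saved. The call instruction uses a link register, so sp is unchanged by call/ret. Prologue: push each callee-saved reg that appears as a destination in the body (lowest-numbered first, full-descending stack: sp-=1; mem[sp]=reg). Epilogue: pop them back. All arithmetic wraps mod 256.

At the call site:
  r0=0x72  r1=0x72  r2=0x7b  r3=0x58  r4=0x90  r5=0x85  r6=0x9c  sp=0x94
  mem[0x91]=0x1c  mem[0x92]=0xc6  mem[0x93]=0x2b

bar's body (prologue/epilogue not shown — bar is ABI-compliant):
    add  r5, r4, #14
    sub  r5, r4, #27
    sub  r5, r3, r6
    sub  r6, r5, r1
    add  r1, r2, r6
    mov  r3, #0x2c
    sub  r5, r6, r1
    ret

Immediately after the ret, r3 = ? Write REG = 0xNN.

prologue: push r1 -> mem[0x93]=0x72, sp=0x93
prologue: push r5 -> mem[0x92]=0x85, sp=0x92
prologue: push r6 -> mem[0x91]=0x9c, sp=0x91
body[0] add  r5, r4, #14 -> r5=0x9e
body[1] sub  r5, r4, #27 -> r5=0x75
body[2] sub  r5, r3, r6 -> r5=0xbc
body[3] sub  r6, r5, r1 -> r6=0x4a
body[4] add  r1, r2, r6 -> r1=0xc5
body[5] mov  r3, #0x2c -> r3=0x2c
body[6] sub  r5, r6, r1 -> r5=0x85
epilogue: pop r6=0x9c, sp=0x92
epilogue: pop r5=0x85, sp=0x93
epilogue: pop r1=0x72, sp=0x94
r3 is caller-saved -> body value

REG = 0x2c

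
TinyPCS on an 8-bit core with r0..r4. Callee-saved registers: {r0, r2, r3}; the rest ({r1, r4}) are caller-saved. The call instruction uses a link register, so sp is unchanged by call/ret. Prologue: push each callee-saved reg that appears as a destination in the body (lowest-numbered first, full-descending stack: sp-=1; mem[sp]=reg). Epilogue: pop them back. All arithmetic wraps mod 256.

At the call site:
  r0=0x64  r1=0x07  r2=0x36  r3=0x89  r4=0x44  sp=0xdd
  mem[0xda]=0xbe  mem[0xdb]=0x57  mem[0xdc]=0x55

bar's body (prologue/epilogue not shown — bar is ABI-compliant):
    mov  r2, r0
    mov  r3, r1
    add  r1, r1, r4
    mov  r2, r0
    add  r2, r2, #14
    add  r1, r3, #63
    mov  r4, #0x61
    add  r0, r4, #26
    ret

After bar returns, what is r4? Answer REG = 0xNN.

REG = 0x61

prologue: push r0 → mem[0xdc]=0x64, sp=0xdc
prologue: push r2 → mem[0xdb]=0x36, sp=0xdb
prologue: push r3 → mem[0xda]=0x89, sp=0xda
body[0] mov  r2, r0 → r2=0x64
body[1] mov  r3, r1 → r3=0x07
body[2] add  r1, r1, r4 → r1=0x4b
body[3] mov  r2, r0 → r2=0x64
body[4] add  r2, r2, #14 → r2=0x72
body[5] add  r1, r3, #63 → r1=0x46
body[6] mov  r4, #0x61 → r4=0x61
body[7] add  r0, r4, #26 → r0=0x7b
epilogue: pop r3=0x89, sp=0xdb
epilogue: pop r2=0x36, sp=0xdc
epilogue: pop r0=0x64, sp=0xdd
r4 is caller-saved → body value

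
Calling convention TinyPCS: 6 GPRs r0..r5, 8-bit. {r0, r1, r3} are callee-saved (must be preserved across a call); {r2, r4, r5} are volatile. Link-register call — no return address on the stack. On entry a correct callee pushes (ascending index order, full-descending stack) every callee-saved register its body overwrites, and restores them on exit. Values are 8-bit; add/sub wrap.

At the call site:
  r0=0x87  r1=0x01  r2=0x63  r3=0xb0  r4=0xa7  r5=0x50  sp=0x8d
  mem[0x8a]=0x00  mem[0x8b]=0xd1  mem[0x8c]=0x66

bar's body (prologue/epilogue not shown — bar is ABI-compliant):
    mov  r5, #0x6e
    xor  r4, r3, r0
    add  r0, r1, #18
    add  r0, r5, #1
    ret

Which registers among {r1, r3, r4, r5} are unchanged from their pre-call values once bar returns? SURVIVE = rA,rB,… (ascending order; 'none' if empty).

prologue: push r0 → mem[0x8c]=0x87, sp=0x8c
body[0] mov  r5, #0x6e → r5=0x6e
body[1] xor  r4, r3, r0 → r4=0x37
body[2] add  r0, r1, #18 → r0=0x13
body[3] add  r0, r5, #1 → r0=0x6f
epilogue: pop r0=0x87, sp=0x8d
r1: callee-saved, written=False
r3: callee-saved, written=False
r4: caller-saved, written=True
r5: caller-saved, written=True

SURVIVE = r1,r3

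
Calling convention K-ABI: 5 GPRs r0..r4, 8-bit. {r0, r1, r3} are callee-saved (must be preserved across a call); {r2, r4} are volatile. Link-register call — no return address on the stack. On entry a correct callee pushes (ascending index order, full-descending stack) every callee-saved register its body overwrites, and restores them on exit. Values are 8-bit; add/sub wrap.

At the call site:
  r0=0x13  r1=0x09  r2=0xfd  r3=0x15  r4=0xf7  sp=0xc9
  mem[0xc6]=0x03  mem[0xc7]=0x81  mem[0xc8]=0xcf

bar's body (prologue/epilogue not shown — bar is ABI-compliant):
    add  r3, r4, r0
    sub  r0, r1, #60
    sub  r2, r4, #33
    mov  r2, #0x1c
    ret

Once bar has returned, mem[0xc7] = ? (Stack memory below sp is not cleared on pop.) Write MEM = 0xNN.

MEM = 0x15

prologue: push r0 -> mem[0xc8]=0x13, sp=0xc8
prologue: push r3 -> mem[0xc7]=0x15, sp=0xc7
body[0] add  r3, r4, r0 -> r3=0x0a
body[1] sub  r0, r1, #60 -> r0=0xcd
body[2] sub  r2, r4, #33 -> r2=0xd6
body[3] mov  r2, #0x1c -> r2=0x1c
epilogue: pop r3=0x15, sp=0xc8
epilogue: pop r0=0x13, sp=0xc9
prologue pushed ['r0', 'r3'] at ['0xc8', '0xc7']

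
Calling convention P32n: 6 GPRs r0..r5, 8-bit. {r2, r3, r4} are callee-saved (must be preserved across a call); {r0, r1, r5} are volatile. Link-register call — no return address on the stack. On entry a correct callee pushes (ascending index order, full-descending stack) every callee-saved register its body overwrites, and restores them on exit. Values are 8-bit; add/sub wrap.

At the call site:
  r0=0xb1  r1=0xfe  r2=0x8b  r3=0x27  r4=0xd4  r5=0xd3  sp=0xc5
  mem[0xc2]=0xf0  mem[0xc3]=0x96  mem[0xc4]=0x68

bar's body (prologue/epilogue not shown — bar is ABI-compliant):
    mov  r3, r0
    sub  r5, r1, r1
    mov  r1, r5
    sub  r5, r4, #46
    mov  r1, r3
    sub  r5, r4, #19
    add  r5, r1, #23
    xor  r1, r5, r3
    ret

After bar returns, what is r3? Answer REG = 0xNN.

prologue: push r3 -> mem[0xc4]=0x27, sp=0xc4
body[0] mov  r3, r0 -> r3=0xb1
body[1] sub  r5, r1, r1 -> r5=0x00
body[2] mov  r1, r5 -> r1=0x00
body[3] sub  r5, r4, #46 -> r5=0xa6
body[4] mov  r1, r3 -> r1=0xb1
body[5] sub  r5, r4, #19 -> r5=0xc1
body[6] add  r5, r1, #23 -> r5=0xc8
body[7] xor  r1, r5, r3 -> r1=0x79
epilogue: pop r3=0x27, sp=0xc5
r3 is callee-saved -> restored

REG = 0x27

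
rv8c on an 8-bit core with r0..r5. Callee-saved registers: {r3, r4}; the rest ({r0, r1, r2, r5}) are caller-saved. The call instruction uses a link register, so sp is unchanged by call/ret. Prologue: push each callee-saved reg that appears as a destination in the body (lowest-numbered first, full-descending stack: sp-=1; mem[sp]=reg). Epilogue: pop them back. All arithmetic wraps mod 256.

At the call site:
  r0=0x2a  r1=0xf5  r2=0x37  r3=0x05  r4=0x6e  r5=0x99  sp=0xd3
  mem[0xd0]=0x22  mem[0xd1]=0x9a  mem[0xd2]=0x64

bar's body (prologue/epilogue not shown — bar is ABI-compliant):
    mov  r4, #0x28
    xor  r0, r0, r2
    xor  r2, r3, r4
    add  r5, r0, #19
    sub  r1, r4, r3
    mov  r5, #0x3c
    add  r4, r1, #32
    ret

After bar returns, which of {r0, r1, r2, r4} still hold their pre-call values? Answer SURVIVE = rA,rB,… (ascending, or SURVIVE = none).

prologue: push r4 → mem[0xd2]=0x6e, sp=0xd2
body[0] mov  r4, #0x28 → r4=0x28
body[1] xor  r0, r0, r2 → r0=0x1d
body[2] xor  r2, r3, r4 → r2=0x2d
body[3] add  r5, r0, #19 → r5=0x30
body[4] sub  r1, r4, r3 → r1=0x23
body[5] mov  r5, #0x3c → r5=0x3c
body[6] add  r4, r1, #32 → r4=0x43
epilogue: pop r4=0x6e, sp=0xd3
r0: caller-saved, written=True
r1: caller-saved, written=True
r2: caller-saved, written=True
r4: callee-saved, written=True

SURVIVE = r4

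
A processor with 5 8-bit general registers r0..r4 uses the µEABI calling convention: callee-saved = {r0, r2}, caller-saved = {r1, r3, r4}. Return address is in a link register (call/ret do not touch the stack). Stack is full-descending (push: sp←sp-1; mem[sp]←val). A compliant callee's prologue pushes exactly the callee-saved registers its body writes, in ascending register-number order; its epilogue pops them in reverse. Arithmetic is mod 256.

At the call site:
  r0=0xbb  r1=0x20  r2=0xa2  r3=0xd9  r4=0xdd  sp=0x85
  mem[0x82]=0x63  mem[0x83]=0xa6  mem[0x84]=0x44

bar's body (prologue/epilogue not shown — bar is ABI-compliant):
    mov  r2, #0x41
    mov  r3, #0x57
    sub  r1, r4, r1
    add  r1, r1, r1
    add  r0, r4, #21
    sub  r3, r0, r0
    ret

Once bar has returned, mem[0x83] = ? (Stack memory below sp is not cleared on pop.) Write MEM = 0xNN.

MEM = 0xa2

prologue: push r0 -> mem[0x84]=0xbb, sp=0x84
prologue: push r2 -> mem[0x83]=0xa2, sp=0x83
body[0] mov  r2, #0x41 -> r2=0x41
body[1] mov  r3, #0x57 -> r3=0x57
body[2] sub  r1, r4, r1 -> r1=0xbd
body[3] add  r1, r1, r1 -> r1=0x7a
body[4] add  r0, r4, #21 -> r0=0xf2
body[5] sub  r3, r0, r0 -> r3=0x00
epilogue: pop r2=0xa2, sp=0x84
epilogue: pop r0=0xbb, sp=0x85
prologue pushed ['r0', 'r2'] at ['0x84', '0x83']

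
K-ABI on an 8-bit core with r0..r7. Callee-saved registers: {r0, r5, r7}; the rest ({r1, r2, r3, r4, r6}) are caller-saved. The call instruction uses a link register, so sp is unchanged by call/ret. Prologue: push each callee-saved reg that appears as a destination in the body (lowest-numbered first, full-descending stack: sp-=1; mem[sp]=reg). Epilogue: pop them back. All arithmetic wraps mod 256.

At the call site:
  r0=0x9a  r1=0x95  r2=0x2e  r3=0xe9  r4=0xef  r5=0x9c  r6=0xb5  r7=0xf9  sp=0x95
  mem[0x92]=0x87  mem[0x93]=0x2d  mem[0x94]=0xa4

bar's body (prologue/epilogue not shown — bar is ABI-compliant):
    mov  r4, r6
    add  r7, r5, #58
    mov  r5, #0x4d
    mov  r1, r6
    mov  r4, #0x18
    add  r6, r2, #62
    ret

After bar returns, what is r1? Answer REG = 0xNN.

REG = 0xb5

prologue: push r5 → mem[0x94]=0x9c, sp=0x94
prologue: push r7 → mem[0x93]=0xf9, sp=0x93
body[0] mov  r4, r6 → r4=0xb5
body[1] add  r7, r5, #58 → r7=0xd6
body[2] mov  r5, #0x4d → r5=0x4d
body[3] mov  r1, r6 → r1=0xb5
body[4] mov  r4, #0x18 → r4=0x18
body[5] add  r6, r2, #62 → r6=0x6c
epilogue: pop r7=0xf9, sp=0x94
epilogue: pop r5=0x9c, sp=0x95
r1 is caller-saved → body value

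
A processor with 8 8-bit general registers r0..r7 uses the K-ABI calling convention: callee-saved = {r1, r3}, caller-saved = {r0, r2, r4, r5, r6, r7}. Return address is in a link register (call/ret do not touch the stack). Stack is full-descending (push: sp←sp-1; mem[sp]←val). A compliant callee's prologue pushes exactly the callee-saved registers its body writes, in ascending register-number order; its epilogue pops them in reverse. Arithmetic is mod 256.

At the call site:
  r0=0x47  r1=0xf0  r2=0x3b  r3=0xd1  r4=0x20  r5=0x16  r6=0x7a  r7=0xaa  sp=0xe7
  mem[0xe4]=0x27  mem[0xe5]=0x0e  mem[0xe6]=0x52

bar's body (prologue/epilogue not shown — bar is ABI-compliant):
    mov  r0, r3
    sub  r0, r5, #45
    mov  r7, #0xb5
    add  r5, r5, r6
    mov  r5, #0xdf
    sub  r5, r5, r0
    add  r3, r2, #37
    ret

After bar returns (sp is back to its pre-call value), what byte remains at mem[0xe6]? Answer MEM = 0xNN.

MEM = 0xd1

prologue: push r3 -> mem[0xe6]=0xd1, sp=0xe6
body[0] mov  r0, r3 -> r0=0xd1
body[1] sub  r0, r5, #45 -> r0=0xe9
body[2] mov  r7, #0xb5 -> r7=0xb5
body[3] add  r5, r5, r6 -> r5=0x90
body[4] mov  r5, #0xdf -> r5=0xdf
body[5] sub  r5, r5, r0 -> r5=0xf6
body[6] add  r3, r2, #37 -> r3=0x60
epilogue: pop r3=0xd1, sp=0xe7
prologue pushed ['r3'] at ['0xe6']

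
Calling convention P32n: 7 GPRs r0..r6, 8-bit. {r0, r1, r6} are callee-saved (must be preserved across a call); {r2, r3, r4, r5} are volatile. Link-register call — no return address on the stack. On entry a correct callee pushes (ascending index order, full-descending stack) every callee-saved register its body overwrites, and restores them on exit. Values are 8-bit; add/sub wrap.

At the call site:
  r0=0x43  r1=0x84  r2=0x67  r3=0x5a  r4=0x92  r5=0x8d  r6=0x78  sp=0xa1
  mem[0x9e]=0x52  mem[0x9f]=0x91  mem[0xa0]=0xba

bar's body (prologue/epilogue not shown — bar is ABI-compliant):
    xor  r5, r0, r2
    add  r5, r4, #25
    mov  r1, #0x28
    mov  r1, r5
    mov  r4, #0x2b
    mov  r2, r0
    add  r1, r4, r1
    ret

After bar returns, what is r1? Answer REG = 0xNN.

prologue: push r1 → mem[0xa0]=0x84, sp=0xa0
body[0] xor  r5, r0, r2 → r5=0x24
body[1] add  r5, r4, #25 → r5=0xab
body[2] mov  r1, #0x28 → r1=0x28
body[3] mov  r1, r5 → r1=0xab
body[4] mov  r4, #0x2b → r4=0x2b
body[5] mov  r2, r0 → r2=0x43
body[6] add  r1, r4, r1 → r1=0xd6
epilogue: pop r1=0x84, sp=0xa1
r1 is callee-saved → restored

REG = 0x84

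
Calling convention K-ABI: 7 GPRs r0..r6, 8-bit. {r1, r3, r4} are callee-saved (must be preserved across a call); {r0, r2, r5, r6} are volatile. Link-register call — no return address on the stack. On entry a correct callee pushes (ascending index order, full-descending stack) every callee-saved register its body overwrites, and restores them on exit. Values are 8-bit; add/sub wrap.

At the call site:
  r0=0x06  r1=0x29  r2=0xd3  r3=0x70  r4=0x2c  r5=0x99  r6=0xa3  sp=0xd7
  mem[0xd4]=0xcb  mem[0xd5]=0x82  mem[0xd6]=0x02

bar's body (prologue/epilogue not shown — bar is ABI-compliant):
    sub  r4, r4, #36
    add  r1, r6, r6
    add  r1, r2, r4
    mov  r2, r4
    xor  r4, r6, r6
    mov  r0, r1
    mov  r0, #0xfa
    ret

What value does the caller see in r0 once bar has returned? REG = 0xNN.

REG = 0xfa

prologue: push r1 → mem[0xd6]=0x29, sp=0xd6
prologue: push r4 → mem[0xd5]=0x2c, sp=0xd5
body[0] sub  r4, r4, #36 → r4=0x08
body[1] add  r1, r6, r6 → r1=0x46
body[2] add  r1, r2, r4 → r1=0xdb
body[3] mov  r2, r4 → r2=0x08
body[4] xor  r4, r6, r6 → r4=0x00
body[5] mov  r0, r1 → r0=0xdb
body[6] mov  r0, #0xfa → r0=0xfa
epilogue: pop r4=0x2c, sp=0xd6
epilogue: pop r1=0x29, sp=0xd7
r0 is caller-saved → body value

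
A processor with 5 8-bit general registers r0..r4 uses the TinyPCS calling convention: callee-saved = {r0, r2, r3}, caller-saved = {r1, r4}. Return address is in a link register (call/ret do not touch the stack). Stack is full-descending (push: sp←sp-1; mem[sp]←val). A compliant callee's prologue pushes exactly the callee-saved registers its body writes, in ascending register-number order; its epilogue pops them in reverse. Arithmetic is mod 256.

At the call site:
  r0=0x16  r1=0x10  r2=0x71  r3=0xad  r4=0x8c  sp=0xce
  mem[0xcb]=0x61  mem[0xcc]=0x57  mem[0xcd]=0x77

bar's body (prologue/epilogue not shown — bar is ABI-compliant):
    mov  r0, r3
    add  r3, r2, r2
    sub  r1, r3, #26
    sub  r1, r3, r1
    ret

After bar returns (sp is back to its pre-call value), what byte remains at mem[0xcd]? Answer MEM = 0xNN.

prologue: push r0 → mem[0xcd]=0x16, sp=0xcd
prologue: push r3 → mem[0xcc]=0xad, sp=0xcc
body[0] mov  r0, r3 → r0=0xad
body[1] add  r3, r2, r2 → r3=0xe2
body[2] sub  r1, r3, #26 → r1=0xc8
body[3] sub  r1, r3, r1 → r1=0x1a
epilogue: pop r3=0xad, sp=0xcd
epilogue: pop r0=0x16, sp=0xce
prologue pushed ['r0', 'r3'] at ['0xcd', '0xcc']

MEM = 0x16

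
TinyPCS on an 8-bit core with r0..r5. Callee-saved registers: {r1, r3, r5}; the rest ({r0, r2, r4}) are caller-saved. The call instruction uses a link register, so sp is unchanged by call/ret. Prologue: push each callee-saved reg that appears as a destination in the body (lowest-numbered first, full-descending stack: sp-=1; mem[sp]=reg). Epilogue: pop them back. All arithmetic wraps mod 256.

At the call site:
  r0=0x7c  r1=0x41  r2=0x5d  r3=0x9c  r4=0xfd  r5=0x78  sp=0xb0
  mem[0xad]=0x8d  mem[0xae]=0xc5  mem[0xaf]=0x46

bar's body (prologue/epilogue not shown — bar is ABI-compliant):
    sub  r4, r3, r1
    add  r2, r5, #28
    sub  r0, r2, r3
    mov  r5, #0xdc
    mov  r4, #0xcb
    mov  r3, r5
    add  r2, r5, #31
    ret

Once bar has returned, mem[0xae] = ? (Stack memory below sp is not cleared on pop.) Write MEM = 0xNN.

prologue: push r3 → mem[0xaf]=0x9c, sp=0xaf
prologue: push r5 → mem[0xae]=0x78, sp=0xae
body[0] sub  r4, r3, r1 → r4=0x5b
body[1] add  r2, r5, #28 → r2=0x94
body[2] sub  r0, r2, r3 → r0=0xf8
body[3] mov  r5, #0xdc → r5=0xdc
body[4] mov  r4, #0xcb → r4=0xcb
body[5] mov  r3, r5 → r3=0xdc
body[6] add  r2, r5, #31 → r2=0xfb
epilogue: pop r5=0x78, sp=0xaf
epilogue: pop r3=0x9c, sp=0xb0
prologue pushed ['r3', 'r5'] at ['0xaf', '0xae']

MEM = 0x78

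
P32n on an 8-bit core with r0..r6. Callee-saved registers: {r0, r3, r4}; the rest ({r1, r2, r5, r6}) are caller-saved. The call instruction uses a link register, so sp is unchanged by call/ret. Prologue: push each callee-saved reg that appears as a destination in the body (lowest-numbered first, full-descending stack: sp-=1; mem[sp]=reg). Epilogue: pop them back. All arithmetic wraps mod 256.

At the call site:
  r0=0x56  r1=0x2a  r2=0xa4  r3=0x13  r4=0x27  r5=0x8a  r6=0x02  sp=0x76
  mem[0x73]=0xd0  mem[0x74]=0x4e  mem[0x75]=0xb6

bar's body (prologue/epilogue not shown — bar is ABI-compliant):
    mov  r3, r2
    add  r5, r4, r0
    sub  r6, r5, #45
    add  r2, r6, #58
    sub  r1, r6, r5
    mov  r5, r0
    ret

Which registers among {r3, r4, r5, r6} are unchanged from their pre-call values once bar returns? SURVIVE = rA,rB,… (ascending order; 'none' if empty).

prologue: push r3 -> mem[0x75]=0x13, sp=0x75
body[0] mov  r3, r2 -> r3=0xa4
body[1] add  r5, r4, r0 -> r5=0x7d
body[2] sub  r6, r5, #45 -> r6=0x50
body[3] add  r2, r6, #58 -> r2=0x8a
body[4] sub  r1, r6, r5 -> r1=0xd3
body[5] mov  r5, r0 -> r5=0x56
epilogue: pop r3=0x13, sp=0x76
r3: callee-saved, written=True
r4: callee-saved, written=False
r5: caller-saved, written=True
r6: caller-saved, written=True

SURVIVE = r3,r4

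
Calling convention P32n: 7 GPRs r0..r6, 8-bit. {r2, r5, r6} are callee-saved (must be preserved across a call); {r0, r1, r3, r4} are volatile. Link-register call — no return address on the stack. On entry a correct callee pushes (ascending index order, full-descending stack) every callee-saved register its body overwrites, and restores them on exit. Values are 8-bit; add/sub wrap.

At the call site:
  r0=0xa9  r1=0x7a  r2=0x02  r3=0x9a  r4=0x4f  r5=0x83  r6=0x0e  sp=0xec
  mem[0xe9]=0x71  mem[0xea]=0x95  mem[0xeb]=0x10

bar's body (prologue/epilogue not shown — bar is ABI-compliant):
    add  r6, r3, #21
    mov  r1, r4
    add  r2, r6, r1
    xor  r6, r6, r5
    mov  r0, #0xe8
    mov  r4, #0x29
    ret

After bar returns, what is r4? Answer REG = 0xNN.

REG = 0x29

prologue: push r2 -> mem[0xeb]=0x02, sp=0xeb
prologue: push r6 -> mem[0xea]=0x0e, sp=0xea
body[0] add  r6, r3, #21 -> r6=0xaf
body[1] mov  r1, r4 -> r1=0x4f
body[2] add  r2, r6, r1 -> r2=0xfe
body[3] xor  r6, r6, r5 -> r6=0x2c
body[4] mov  r0, #0xe8 -> r0=0xe8
body[5] mov  r4, #0x29 -> r4=0x29
epilogue: pop r6=0x0e, sp=0xeb
epilogue: pop r2=0x02, sp=0xec
r4 is caller-saved -> body value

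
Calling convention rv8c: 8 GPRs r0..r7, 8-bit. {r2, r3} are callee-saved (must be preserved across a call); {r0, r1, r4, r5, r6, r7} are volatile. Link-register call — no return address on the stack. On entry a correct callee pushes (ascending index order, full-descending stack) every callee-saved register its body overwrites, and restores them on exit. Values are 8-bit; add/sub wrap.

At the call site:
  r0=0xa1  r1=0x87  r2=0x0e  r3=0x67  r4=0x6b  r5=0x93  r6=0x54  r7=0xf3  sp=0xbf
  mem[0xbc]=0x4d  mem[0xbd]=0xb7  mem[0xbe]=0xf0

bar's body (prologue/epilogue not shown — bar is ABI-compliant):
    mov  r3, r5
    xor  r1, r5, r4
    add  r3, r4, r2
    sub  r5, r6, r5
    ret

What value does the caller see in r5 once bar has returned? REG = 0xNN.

prologue: push r3 -> mem[0xbe]=0x67, sp=0xbe
body[0] mov  r3, r5 -> r3=0x93
body[1] xor  r1, r5, r4 -> r1=0xf8
body[2] add  r3, r4, r2 -> r3=0x79
body[3] sub  r5, r6, r5 -> r5=0xc1
epilogue: pop r3=0x67, sp=0xbf
r5 is caller-saved -> body value

REG = 0xc1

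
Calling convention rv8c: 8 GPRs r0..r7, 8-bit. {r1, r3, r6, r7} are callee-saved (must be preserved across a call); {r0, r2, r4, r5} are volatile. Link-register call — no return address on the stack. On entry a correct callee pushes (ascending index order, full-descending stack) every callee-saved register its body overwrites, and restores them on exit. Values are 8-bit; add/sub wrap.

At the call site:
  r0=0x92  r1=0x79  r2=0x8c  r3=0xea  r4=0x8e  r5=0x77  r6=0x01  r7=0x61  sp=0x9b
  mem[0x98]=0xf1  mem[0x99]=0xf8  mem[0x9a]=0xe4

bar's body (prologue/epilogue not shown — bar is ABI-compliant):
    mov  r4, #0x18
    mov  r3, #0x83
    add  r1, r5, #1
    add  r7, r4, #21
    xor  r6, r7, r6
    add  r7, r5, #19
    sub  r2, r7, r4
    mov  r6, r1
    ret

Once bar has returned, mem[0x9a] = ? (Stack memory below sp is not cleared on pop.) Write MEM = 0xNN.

MEM = 0x79

prologue: push r1 → mem[0x9a]=0x79, sp=0x9a
prologue: push r3 → mem[0x99]=0xea, sp=0x99
prologue: push r6 → mem[0x98]=0x01, sp=0x98
prologue: push r7 → mem[0x97]=0x61, sp=0x97
body[0] mov  r4, #0x18 → r4=0x18
body[1] mov  r3, #0x83 → r3=0x83
body[2] add  r1, r5, #1 → r1=0x78
body[3] add  r7, r4, #21 → r7=0x2d
body[4] xor  r6, r7, r6 → r6=0x2c
body[5] add  r7, r5, #19 → r7=0x8a
body[6] sub  r2, r7, r4 → r2=0x72
body[7] mov  r6, r1 → r6=0x78
epilogue: pop r7=0x61, sp=0x98
epilogue: pop r6=0x01, sp=0x99
epilogue: pop r3=0xea, sp=0x9a
epilogue: pop r1=0x79, sp=0x9b
prologue pushed ['r1', 'r3', 'r6', 'r7'] at ['0x9a', '0x99', '0x98', '0x97']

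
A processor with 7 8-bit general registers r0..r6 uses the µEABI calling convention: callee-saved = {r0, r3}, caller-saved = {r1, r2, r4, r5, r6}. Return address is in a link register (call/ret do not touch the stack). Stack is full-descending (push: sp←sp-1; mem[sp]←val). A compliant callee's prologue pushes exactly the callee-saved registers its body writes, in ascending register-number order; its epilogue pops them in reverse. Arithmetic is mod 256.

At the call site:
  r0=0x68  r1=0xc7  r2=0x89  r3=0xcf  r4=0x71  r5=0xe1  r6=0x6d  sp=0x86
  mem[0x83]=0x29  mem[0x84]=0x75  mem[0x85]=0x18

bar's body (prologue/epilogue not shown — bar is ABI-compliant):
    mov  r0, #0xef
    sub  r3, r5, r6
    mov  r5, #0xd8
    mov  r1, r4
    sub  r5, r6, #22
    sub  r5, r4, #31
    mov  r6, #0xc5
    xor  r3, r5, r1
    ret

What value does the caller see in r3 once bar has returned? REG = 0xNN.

REG = 0xcf

prologue: push r0 -> mem[0x85]=0x68, sp=0x85
prologue: push r3 -> mem[0x84]=0xcf, sp=0x84
body[0] mov  r0, #0xef -> r0=0xef
body[1] sub  r3, r5, r6 -> r3=0x74
body[2] mov  r5, #0xd8 -> r5=0xd8
body[3] mov  r1, r4 -> r1=0x71
body[4] sub  r5, r6, #22 -> r5=0x57
body[5] sub  r5, r4, #31 -> r5=0x52
body[6] mov  r6, #0xc5 -> r6=0xc5
body[7] xor  r3, r5, r1 -> r3=0x23
epilogue: pop r3=0xcf, sp=0x85
epilogue: pop r0=0x68, sp=0x86
r3 is callee-saved -> restored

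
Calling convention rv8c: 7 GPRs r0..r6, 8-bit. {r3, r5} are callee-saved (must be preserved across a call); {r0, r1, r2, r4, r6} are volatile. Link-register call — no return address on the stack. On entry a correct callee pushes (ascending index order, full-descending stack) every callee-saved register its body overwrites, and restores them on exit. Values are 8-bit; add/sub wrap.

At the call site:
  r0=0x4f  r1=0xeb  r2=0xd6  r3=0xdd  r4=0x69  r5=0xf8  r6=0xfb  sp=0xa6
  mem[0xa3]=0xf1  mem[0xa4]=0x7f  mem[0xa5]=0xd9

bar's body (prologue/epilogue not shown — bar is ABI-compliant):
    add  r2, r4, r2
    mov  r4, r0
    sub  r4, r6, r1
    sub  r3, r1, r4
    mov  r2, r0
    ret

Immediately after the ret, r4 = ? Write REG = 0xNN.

prologue: push r3 -> mem[0xa5]=0xdd, sp=0xa5
body[0] add  r2, r4, r2 -> r2=0x3f
body[1] mov  r4, r0 -> r4=0x4f
body[2] sub  r4, r6, r1 -> r4=0x10
body[3] sub  r3, r1, r4 -> r3=0xdb
body[4] mov  r2, r0 -> r2=0x4f
epilogue: pop r3=0xdd, sp=0xa6
r4 is caller-saved -> body value

REG = 0x10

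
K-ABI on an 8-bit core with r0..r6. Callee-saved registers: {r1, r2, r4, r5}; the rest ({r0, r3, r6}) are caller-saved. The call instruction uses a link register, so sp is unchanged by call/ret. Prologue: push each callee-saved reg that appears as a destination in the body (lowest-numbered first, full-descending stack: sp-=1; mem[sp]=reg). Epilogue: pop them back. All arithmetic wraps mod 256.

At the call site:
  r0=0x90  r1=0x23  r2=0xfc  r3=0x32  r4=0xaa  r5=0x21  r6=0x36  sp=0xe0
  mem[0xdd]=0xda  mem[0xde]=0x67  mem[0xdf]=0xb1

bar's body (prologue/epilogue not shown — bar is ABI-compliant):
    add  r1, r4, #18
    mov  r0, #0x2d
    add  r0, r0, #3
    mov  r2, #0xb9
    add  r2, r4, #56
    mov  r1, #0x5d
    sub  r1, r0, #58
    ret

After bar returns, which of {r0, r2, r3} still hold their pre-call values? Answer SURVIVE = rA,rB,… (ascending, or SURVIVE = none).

prologue: push r1 → mem[0xdf]=0x23, sp=0xdf
prologue: push r2 → mem[0xde]=0xfc, sp=0xde
body[0] add  r1, r4, #18 → r1=0xbc
body[1] mov  r0, #0x2d → r0=0x2d
body[2] add  r0, r0, #3 → r0=0x30
body[3] mov  r2, #0xb9 → r2=0xb9
body[4] add  r2, r4, #56 → r2=0xe2
body[5] mov  r1, #0x5d → r1=0x5d
body[6] sub  r1, r0, #58 → r1=0xf6
epilogue: pop r2=0xfc, sp=0xdf
epilogue: pop r1=0x23, sp=0xe0
r0: caller-saved, written=True
r2: callee-saved, written=True
r3: caller-saved, written=False

SURVIVE = r2,r3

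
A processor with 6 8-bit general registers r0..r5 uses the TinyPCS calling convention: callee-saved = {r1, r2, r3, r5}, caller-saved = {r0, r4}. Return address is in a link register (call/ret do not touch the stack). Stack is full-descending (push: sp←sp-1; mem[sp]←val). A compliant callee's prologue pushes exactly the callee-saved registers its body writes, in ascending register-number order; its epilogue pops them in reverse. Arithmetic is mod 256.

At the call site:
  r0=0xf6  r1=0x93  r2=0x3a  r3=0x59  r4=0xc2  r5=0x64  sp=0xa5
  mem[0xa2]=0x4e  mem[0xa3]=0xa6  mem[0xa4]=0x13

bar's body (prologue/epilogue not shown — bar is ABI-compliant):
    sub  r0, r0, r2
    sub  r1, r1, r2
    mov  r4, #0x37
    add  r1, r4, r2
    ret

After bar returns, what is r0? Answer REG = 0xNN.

prologue: push r1 -> mem[0xa4]=0x93, sp=0xa4
body[0] sub  r0, r0, r2 -> r0=0xbc
body[1] sub  r1, r1, r2 -> r1=0x59
body[2] mov  r4, #0x37 -> r4=0x37
body[3] add  r1, r4, r2 -> r1=0x71
epilogue: pop r1=0x93, sp=0xa5
r0 is caller-saved -> body value

REG = 0xbc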